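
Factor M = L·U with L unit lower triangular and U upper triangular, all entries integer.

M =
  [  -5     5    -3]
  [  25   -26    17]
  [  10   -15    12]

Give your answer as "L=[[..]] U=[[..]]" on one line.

L=[[1,0,0],[-5,1,0],[-2,5,1]] U=[[-5,5,-3],[0,-1,2],[0,0,-4]]

  r1 -= -5·r0 → [0,-1,2]
  r2 -= -2·r0 → [0,-5,6]
  r2 -= 5·r1 → [0,0,-4]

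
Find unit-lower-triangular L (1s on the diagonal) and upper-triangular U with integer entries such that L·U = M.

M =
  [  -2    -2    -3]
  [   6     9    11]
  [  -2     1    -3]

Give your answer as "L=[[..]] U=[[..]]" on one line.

L=[[1,0,0],[-3,1,0],[1,1,1]] U=[[-2,-2,-3],[0,3,2],[0,0,-2]]

  R1 -= -3·R0 → [0,3,2]
  R2 -= 1·R0 → [0,3,0]
  R2 -= 1·R1 → [0,0,-2]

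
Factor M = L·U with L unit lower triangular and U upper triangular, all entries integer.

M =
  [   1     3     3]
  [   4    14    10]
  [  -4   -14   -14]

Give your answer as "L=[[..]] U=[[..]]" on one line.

  r1 -= 4·r0 → [0,2,-2]
  r2 -= -4·r0 → [0,-2,-2]
  r2 -= -1·r1 → [0,0,-4]

L=[[1,0,0],[4,1,0],[-4,-1,1]] U=[[1,3,3],[0,2,-2],[0,0,-4]]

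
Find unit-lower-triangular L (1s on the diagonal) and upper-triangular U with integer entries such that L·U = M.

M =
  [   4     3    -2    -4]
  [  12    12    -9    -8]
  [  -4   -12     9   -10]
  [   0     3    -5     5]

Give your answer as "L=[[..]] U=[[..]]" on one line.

L=[[1,0,0,0],[3,1,0,0],[-1,-3,1,0],[0,1,1,1]] U=[[4,3,-2,-4],[0,3,-3,4],[0,0,-2,-2],[0,0,0,3]]

  R1 -= 3·R0 → [0,3,-3,4]
  R2 -= -1·R0 → [0,-9,7,-14]
  R3 -= 0·R0 → [0,3,-5,5]
  R2 -= -3·R1 → [0,0,-2,-2]
  R3 -= 1·R1 → [0,0,-2,1]
  R3 -= 1·R2 → [0,0,0,3]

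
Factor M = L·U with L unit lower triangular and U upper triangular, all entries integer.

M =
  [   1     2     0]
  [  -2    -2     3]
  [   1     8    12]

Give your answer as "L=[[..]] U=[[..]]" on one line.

L=[[1,0,0],[-2,1,0],[1,3,1]] U=[[1,2,0],[0,2,3],[0,0,3]]

  row1 -= -2·row0 → [0,2,3]
  row2 -= 1·row0 → [0,6,12]
  row2 -= 3·row1 → [0,0,3]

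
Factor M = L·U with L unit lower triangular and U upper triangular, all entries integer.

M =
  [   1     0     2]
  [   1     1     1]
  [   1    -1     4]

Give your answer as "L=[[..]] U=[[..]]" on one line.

  R1 -= 1·R0 → [0,1,-1]
  R2 -= 1·R0 → [0,-1,2]
  R2 -= -1·R1 → [0,0,1]

L=[[1,0,0],[1,1,0],[1,-1,1]] U=[[1,0,2],[0,1,-1],[0,0,1]]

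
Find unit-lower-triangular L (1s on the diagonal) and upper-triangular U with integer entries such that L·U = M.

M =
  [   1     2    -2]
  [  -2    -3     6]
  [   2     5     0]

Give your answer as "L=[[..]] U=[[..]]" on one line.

  R1 -= -2·R0 → [0,1,2]
  R2 -= 2·R0 → [0,1,4]
  R2 -= 1·R1 → [0,0,2]

L=[[1,0,0],[-2,1,0],[2,1,1]] U=[[1,2,-2],[0,1,2],[0,0,2]]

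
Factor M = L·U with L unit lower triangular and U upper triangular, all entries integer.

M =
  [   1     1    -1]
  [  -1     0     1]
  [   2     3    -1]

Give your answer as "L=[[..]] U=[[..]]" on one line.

L=[[1,0,0],[-1,1,0],[2,1,1]] U=[[1,1,-1],[0,1,0],[0,0,1]]

  row1 -= -1·row0 → [0,1,0]
  row2 -= 2·row0 → [0,1,1]
  row2 -= 1·row1 → [0,0,1]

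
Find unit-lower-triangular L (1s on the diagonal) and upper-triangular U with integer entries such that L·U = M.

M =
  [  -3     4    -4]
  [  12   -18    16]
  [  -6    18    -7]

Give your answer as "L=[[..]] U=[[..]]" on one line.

L=[[1,0,0],[-4,1,0],[2,-5,1]] U=[[-3,4,-4],[0,-2,0],[0,0,1]]

  R1 -= -4·R0 → [0,-2,0]
  R2 -= 2·R0 → [0,10,1]
  R2 -= -5·R1 → [0,0,1]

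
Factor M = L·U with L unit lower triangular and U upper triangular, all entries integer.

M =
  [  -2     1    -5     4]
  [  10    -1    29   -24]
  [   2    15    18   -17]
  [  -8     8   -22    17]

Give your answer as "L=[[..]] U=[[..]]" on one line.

L=[[1,0,0,0],[-5,1,0,0],[-1,4,1,0],[4,1,2,1]] U=[[-2,1,-5,4],[0,4,4,-4],[0,0,-3,3],[0,0,0,-1]]

  R1 -= -5·R0 → [0,4,4,-4]
  R2 -= -1·R0 → [0,16,13,-13]
  R3 -= 4·R0 → [0,4,-2,1]
  R2 -= 4·R1 → [0,0,-3,3]
  R3 -= 1·R1 → [0,0,-6,5]
  R3 -= 2·R2 → [0,0,0,-1]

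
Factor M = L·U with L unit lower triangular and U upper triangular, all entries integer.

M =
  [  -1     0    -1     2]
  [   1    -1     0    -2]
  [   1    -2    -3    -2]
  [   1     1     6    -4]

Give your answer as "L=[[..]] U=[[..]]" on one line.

  r1 -= -1·r0 → [0,-1,-1,0]
  r2 -= -1·r0 → [0,-2,-4,0]
  r3 -= -1·r0 → [0,1,5,-2]
  r2 -= 2·r1 → [0,0,-2,0]
  r3 -= -1·r1 → [0,0,4,-2]
  r3 -= -2·r2 → [0,0,0,-2]

L=[[1,0,0,0],[-1,1,0,0],[-1,2,1,0],[-1,-1,-2,1]] U=[[-1,0,-1,2],[0,-1,-1,0],[0,0,-2,0],[0,0,0,-2]]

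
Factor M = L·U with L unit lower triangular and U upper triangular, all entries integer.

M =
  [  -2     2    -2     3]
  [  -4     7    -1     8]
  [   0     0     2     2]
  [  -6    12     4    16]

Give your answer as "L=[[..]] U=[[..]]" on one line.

L=[[1,0,0,0],[2,1,0,0],[0,0,1,0],[3,2,2,1]] U=[[-2,2,-2,3],[0,3,3,2],[0,0,2,2],[0,0,0,-1]]

  R1 -= 2·R0 → [0,3,3,2]
  R2 -= 0·R0 → [0,0,2,2]
  R3 -= 3·R0 → [0,6,10,7]
  R2 -= 0·R1 → [0,0,2,2]
  R3 -= 2·R1 → [0,0,4,3]
  R3 -= 2·R2 → [0,0,0,-1]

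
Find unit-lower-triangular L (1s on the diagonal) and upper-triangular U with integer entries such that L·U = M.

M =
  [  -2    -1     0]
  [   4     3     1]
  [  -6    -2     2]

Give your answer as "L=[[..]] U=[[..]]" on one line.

  r1 -= -2·r0 → [0,1,1]
  r2 -= 3·r0 → [0,1,2]
  r2 -= 1·r1 → [0,0,1]

L=[[1,0,0],[-2,1,0],[3,1,1]] U=[[-2,-1,0],[0,1,1],[0,0,1]]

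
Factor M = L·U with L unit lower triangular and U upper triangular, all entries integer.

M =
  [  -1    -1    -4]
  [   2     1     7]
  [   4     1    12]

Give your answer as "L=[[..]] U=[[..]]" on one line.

L=[[1,0,0],[-2,1,0],[-4,3,1]] U=[[-1,-1,-4],[0,-1,-1],[0,0,-1]]

  row1 -= -2·row0 → [0,-1,-1]
  row2 -= -4·row0 → [0,-3,-4]
  row2 -= 3·row1 → [0,0,-1]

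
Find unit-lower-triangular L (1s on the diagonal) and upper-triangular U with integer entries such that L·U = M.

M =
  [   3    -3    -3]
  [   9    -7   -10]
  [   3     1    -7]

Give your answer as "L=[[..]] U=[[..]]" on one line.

L=[[1,0,0],[3,1,0],[1,2,1]] U=[[3,-3,-3],[0,2,-1],[0,0,-2]]

  row1 -= 3·row0 → [0,2,-1]
  row2 -= 1·row0 → [0,4,-4]
  row2 -= 2·row1 → [0,0,-2]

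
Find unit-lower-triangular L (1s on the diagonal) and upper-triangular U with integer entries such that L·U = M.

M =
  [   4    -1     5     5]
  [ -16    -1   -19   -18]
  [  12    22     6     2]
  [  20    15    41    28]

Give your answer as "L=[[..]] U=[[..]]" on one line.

L=[[1,0,0,0],[-4,1,0,0],[3,-5,1,0],[5,-4,-5,1]] U=[[4,-1,5,5],[0,-5,1,2],[0,0,-4,-3],[0,0,0,-4]]

  row1 -= -4·row0 → [0,-5,1,2]
  row2 -= 3·row0 → [0,25,-9,-13]
  row3 -= 5·row0 → [0,20,16,3]
  row2 -= -5·row1 → [0,0,-4,-3]
  row3 -= -4·row1 → [0,0,20,11]
  row3 -= -5·row2 → [0,0,0,-4]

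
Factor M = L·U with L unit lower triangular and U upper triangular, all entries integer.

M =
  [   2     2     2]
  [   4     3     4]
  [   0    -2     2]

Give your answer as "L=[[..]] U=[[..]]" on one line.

  r1 -= 2·r0 → [0,-1,0]
  r2 -= 0·r0 → [0,-2,2]
  r2 -= 2·r1 → [0,0,2]

L=[[1,0,0],[2,1,0],[0,2,1]] U=[[2,2,2],[0,-1,0],[0,0,2]]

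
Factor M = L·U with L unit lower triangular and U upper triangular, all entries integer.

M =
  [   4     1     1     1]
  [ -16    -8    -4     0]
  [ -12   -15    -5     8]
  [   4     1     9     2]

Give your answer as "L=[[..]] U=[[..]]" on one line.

  R1 -= -4·R0 → [0,-4,0,4]
  R2 -= -3·R0 → [0,-12,-2,11]
  R3 -= 1·R0 → [0,0,8,1]
  R2 -= 3·R1 → [0,0,-2,-1]
  R3 -= 0·R1 → [0,0,8,1]
  R3 -= -4·R2 → [0,0,0,-3]

L=[[1,0,0,0],[-4,1,0,0],[-3,3,1,0],[1,0,-4,1]] U=[[4,1,1,1],[0,-4,0,4],[0,0,-2,-1],[0,0,0,-3]]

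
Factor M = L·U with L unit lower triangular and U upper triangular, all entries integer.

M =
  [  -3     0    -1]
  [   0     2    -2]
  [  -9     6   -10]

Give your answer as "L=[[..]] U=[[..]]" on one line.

L=[[1,0,0],[0,1,0],[3,3,1]] U=[[-3,0,-1],[0,2,-2],[0,0,-1]]

  row1 -= 0·row0 → [0,2,-2]
  row2 -= 3·row0 → [0,6,-7]
  row2 -= 3·row1 → [0,0,-1]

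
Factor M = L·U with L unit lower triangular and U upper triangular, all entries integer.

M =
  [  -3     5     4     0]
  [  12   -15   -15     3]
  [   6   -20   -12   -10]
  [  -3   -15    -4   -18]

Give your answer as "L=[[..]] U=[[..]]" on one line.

  R1 -= -4·R0 → [0,5,1,3]
  R2 -= -2·R0 → [0,-10,-4,-10]
  R3 -= 1·R0 → [0,-20,-8,-18]
  R2 -= -2·R1 → [0,0,-2,-4]
  R3 -= -4·R1 → [0,0,-4,-6]
  R3 -= 2·R2 → [0,0,0,2]

L=[[1,0,0,0],[-4,1,0,0],[-2,-2,1,0],[1,-4,2,1]] U=[[-3,5,4,0],[0,5,1,3],[0,0,-2,-4],[0,0,0,2]]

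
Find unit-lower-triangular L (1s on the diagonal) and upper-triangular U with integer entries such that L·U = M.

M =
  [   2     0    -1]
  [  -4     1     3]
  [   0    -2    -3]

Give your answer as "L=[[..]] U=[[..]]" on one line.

L=[[1,0,0],[-2,1,0],[0,-2,1]] U=[[2,0,-1],[0,1,1],[0,0,-1]]

  r1 -= -2·r0 → [0,1,1]
  r2 -= 0·r0 → [0,-2,-3]
  r2 -= -2·r1 → [0,0,-1]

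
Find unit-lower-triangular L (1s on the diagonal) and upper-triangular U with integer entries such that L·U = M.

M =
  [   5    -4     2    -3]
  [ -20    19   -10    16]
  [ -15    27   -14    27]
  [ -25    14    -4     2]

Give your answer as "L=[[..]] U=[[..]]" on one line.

L=[[1,0,0,0],[-4,1,0,0],[-3,5,1,0],[-5,-2,1,1]] U=[[5,-4,2,-3],[0,3,-2,4],[0,0,2,-2],[0,0,0,-3]]

  R1 -= -4·R0 → [0,3,-2,4]
  R2 -= -3·R0 → [0,15,-8,18]
  R3 -= -5·R0 → [0,-6,6,-13]
  R2 -= 5·R1 → [0,0,2,-2]
  R3 -= -2·R1 → [0,0,2,-5]
  R3 -= 1·R2 → [0,0,0,-3]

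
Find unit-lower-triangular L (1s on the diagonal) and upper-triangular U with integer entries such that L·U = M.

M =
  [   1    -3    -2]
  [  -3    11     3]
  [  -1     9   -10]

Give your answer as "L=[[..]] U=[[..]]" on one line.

L=[[1,0,0],[-3,1,0],[-1,3,1]] U=[[1,-3,-2],[0,2,-3],[0,0,-3]]

  row1 -= -3·row0 → [0,2,-3]
  row2 -= -1·row0 → [0,6,-12]
  row2 -= 3·row1 → [0,0,-3]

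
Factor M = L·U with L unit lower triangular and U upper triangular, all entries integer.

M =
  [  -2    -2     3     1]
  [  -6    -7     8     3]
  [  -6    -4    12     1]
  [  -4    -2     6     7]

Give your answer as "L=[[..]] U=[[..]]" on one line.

  R1 -= 3·R0 → [0,-1,-1,0]
  R2 -= 3·R0 → [0,2,3,-2]
  R3 -= 2·R0 → [0,2,0,5]
  R2 -= -2·R1 → [0,0,1,-2]
  R3 -= -2·R1 → [0,0,-2,5]
  R3 -= -2·R2 → [0,0,0,1]

L=[[1,0,0,0],[3,1,0,0],[3,-2,1,0],[2,-2,-2,1]] U=[[-2,-2,3,1],[0,-1,-1,0],[0,0,1,-2],[0,0,0,1]]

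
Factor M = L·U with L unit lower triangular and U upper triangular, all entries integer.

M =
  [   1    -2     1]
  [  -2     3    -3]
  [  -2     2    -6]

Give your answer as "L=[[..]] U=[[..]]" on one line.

L=[[1,0,0],[-2,1,0],[-2,2,1]] U=[[1,-2,1],[0,-1,-1],[0,0,-2]]

  row1 -= -2·row0 → [0,-1,-1]
  row2 -= -2·row0 → [0,-2,-4]
  row2 -= 2·row1 → [0,0,-2]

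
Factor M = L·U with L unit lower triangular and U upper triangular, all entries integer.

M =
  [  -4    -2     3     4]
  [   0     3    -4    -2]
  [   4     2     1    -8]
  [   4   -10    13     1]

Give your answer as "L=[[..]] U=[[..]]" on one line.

L=[[1,0,0,0],[0,1,0,0],[-1,0,1,0],[-1,-4,0,1]] U=[[-4,-2,3,4],[0,3,-4,-2],[0,0,4,-4],[0,0,0,-3]]

  R1 -= 0·R0 → [0,3,-4,-2]
  R2 -= -1·R0 → [0,0,4,-4]
  R3 -= -1·R0 → [0,-12,16,5]
  R2 -= 0·R1 → [0,0,4,-4]
  R3 -= -4·R1 → [0,0,0,-3]
  R3 -= 0·R2 → [0,0,0,-3]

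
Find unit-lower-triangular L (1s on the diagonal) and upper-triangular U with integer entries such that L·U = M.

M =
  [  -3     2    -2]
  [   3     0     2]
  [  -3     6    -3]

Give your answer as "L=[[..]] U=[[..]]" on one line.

  row1 -= -1·row0 → [0,2,0]
  row2 -= 1·row0 → [0,4,-1]
  row2 -= 2·row1 → [0,0,-1]

L=[[1,0,0],[-1,1,0],[1,2,1]] U=[[-3,2,-2],[0,2,0],[0,0,-1]]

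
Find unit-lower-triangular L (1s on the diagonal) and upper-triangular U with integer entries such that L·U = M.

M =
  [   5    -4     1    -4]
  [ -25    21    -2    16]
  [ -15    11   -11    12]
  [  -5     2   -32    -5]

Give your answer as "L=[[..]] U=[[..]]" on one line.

  r1 -= -5·r0 → [0,1,3,-4]
  r2 -= -3·r0 → [0,-1,-8,0]
  r3 -= -1·r0 → [0,-2,-31,-9]
  r2 -= -1·r1 → [0,0,-5,-4]
  r3 -= -2·r1 → [0,0,-25,-17]
  r3 -= 5·r2 → [0,0,0,3]

L=[[1,0,0,0],[-5,1,0,0],[-3,-1,1,0],[-1,-2,5,1]] U=[[5,-4,1,-4],[0,1,3,-4],[0,0,-5,-4],[0,0,0,3]]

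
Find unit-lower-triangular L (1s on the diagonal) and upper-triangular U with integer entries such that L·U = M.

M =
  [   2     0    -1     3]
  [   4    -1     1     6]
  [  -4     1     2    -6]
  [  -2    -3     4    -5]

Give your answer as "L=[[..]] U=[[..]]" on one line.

L=[[1,0,0,0],[2,1,0,0],[-2,-1,1,0],[-1,3,-2,1]] U=[[2,0,-1,3],[0,-1,3,0],[0,0,3,0],[0,0,0,-2]]

  r1 -= 2·r0 → [0,-1,3,0]
  r2 -= -2·r0 → [0,1,0,0]
  r3 -= -1·r0 → [0,-3,3,-2]
  r2 -= -1·r1 → [0,0,3,0]
  r3 -= 3·r1 → [0,0,-6,-2]
  r3 -= -2·r2 → [0,0,0,-2]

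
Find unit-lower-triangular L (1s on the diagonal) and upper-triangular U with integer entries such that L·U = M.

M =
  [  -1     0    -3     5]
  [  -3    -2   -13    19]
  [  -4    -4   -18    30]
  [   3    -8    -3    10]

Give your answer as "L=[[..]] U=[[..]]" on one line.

L=[[1,0,0,0],[3,1,0,0],[4,2,1,0],[-3,4,2,1]] U=[[-1,0,-3,5],[0,-2,-4,4],[0,0,2,2],[0,0,0,5]]

  R1 -= 3·R0 → [0,-2,-4,4]
  R2 -= 4·R0 → [0,-4,-6,10]
  R3 -= -3·R0 → [0,-8,-12,25]
  R2 -= 2·R1 → [0,0,2,2]
  R3 -= 4·R1 → [0,0,4,9]
  R3 -= 2·R2 → [0,0,0,5]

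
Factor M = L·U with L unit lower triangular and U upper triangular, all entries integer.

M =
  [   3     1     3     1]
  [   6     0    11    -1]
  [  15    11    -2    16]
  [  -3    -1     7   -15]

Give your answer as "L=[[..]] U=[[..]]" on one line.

L=[[1,0,0,0],[2,1,0,0],[5,-3,1,0],[-1,0,-5,1]] U=[[3,1,3,1],[0,-2,5,-3],[0,0,-2,2],[0,0,0,-4]]

  R1 -= 2·R0 → [0,-2,5,-3]
  R2 -= 5·R0 → [0,6,-17,11]
  R3 -= -1·R0 → [0,0,10,-14]
  R2 -= -3·R1 → [0,0,-2,2]
  R3 -= 0·R1 → [0,0,10,-14]
  R3 -= -5·R2 → [0,0,0,-4]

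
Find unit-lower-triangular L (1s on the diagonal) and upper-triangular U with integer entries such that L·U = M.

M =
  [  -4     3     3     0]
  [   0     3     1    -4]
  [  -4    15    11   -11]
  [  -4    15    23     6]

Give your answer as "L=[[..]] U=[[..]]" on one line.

  r1 -= 0·r0 → [0,3,1,-4]
  r2 -= 1·r0 → [0,12,8,-11]
  r3 -= 1·r0 → [0,12,20,6]
  r2 -= 4·r1 → [0,0,4,5]
  r3 -= 4·r1 → [0,0,16,22]
  r3 -= 4·r2 → [0,0,0,2]

L=[[1,0,0,0],[0,1,0,0],[1,4,1,0],[1,4,4,1]] U=[[-4,3,3,0],[0,3,1,-4],[0,0,4,5],[0,0,0,2]]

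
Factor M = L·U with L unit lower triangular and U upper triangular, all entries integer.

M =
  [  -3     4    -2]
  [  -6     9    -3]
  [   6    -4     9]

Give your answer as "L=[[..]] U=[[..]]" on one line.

  row1 -= 2·row0 → [0,1,1]
  row2 -= -2·row0 → [0,4,5]
  row2 -= 4·row1 → [0,0,1]

L=[[1,0,0],[2,1,0],[-2,4,1]] U=[[-3,4,-2],[0,1,1],[0,0,1]]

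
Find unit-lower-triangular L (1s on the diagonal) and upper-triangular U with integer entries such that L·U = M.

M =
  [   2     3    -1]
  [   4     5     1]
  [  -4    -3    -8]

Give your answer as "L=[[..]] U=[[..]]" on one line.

L=[[1,0,0],[2,1,0],[-2,-3,1]] U=[[2,3,-1],[0,-1,3],[0,0,-1]]

  r1 -= 2·r0 → [0,-1,3]
  r2 -= -2·r0 → [0,3,-10]
  r2 -= -3·r1 → [0,0,-1]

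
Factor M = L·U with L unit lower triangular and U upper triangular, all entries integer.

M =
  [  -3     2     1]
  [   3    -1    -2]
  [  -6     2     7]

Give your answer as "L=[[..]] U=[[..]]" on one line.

  row1 -= -1·row0 → [0,1,-1]
  row2 -= 2·row0 → [0,-2,5]
  row2 -= -2·row1 → [0,0,3]

L=[[1,0,0],[-1,1,0],[2,-2,1]] U=[[-3,2,1],[0,1,-1],[0,0,3]]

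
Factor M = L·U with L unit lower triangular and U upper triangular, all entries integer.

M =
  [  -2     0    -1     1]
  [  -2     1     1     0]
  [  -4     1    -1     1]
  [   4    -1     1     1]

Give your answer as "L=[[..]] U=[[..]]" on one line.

L=[[1,0,0,0],[1,1,0,0],[2,1,1,0],[-2,-1,-1,1]] U=[[-2,0,-1,1],[0,1,2,-1],[0,0,-1,0],[0,0,0,2]]

  R1 -= 1·R0 → [0,1,2,-1]
  R2 -= 2·R0 → [0,1,1,-1]
  R3 -= -2·R0 → [0,-1,-1,3]
  R2 -= 1·R1 → [0,0,-1,0]
  R3 -= -1·R1 → [0,0,1,2]
  R3 -= -1·R2 → [0,0,0,2]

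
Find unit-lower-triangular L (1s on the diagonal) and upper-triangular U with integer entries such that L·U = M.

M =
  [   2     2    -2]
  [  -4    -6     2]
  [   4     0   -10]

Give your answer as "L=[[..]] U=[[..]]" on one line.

L=[[1,0,0],[-2,1,0],[2,2,1]] U=[[2,2,-2],[0,-2,-2],[0,0,-2]]

  row1 -= -2·row0 → [0,-2,-2]
  row2 -= 2·row0 → [0,-4,-6]
  row2 -= 2·row1 → [0,0,-2]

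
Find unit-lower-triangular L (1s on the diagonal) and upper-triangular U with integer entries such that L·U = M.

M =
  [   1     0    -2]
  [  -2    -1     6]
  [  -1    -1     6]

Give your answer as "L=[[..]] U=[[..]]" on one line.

  row1 -= -2·row0 → [0,-1,2]
  row2 -= -1·row0 → [0,-1,4]
  row2 -= 1·row1 → [0,0,2]

L=[[1,0,0],[-2,1,0],[-1,1,1]] U=[[1,0,-2],[0,-1,2],[0,0,2]]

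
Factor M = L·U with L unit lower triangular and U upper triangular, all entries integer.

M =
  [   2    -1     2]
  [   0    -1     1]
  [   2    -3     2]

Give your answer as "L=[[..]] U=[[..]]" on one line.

L=[[1,0,0],[0,1,0],[1,2,1]] U=[[2,-1,2],[0,-1,1],[0,0,-2]]

  R1 -= 0·R0 → [0,-1,1]
  R2 -= 1·R0 → [0,-2,0]
  R2 -= 2·R1 → [0,0,-2]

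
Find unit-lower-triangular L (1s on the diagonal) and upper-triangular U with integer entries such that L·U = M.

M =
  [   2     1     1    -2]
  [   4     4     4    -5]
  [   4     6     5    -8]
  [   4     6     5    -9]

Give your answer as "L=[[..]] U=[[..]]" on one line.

L=[[1,0,0,0],[2,1,0,0],[2,2,1,0],[2,2,1,1]] U=[[2,1,1,-2],[0,2,2,-1],[0,0,-1,-2],[0,0,0,-1]]

  R1 -= 2·R0 → [0,2,2,-1]
  R2 -= 2·R0 → [0,4,3,-4]
  R3 -= 2·R0 → [0,4,3,-5]
  R2 -= 2·R1 → [0,0,-1,-2]
  R3 -= 2·R1 → [0,0,-1,-3]
  R3 -= 1·R2 → [0,0,0,-1]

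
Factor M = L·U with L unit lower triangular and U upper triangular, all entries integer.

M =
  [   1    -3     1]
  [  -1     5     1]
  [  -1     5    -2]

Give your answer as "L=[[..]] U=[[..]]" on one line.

L=[[1,0,0],[-1,1,0],[-1,1,1]] U=[[1,-3,1],[0,2,2],[0,0,-3]]

  r1 -= -1·r0 → [0,2,2]
  r2 -= -1·r0 → [0,2,-1]
  r2 -= 1·r1 → [0,0,-3]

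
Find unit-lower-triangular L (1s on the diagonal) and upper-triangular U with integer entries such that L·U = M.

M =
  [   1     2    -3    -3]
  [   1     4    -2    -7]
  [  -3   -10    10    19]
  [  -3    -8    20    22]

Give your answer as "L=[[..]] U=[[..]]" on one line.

L=[[1,0,0,0],[1,1,0,0],[-3,-2,1,0],[-3,-1,4,1]] U=[[1,2,-3,-3],[0,2,1,-4],[0,0,3,2],[0,0,0,1]]

  r1 -= 1·r0 → [0,2,1,-4]
  r2 -= -3·r0 → [0,-4,1,10]
  r3 -= -3·r0 → [0,-2,11,13]
  r2 -= -2·r1 → [0,0,3,2]
  r3 -= -1·r1 → [0,0,12,9]
  r3 -= 4·r2 → [0,0,0,1]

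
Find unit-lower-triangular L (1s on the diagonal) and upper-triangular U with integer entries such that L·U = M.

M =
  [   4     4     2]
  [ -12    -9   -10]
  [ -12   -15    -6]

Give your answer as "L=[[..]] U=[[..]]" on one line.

  R1 -= -3·R0 → [0,3,-4]
  R2 -= -3·R0 → [0,-3,0]
  R2 -= -1·R1 → [0,0,-4]

L=[[1,0,0],[-3,1,0],[-3,-1,1]] U=[[4,4,2],[0,3,-4],[0,0,-4]]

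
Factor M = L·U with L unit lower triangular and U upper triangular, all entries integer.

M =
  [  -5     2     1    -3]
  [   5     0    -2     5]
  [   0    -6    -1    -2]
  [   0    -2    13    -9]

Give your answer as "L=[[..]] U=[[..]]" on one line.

L=[[1,0,0,0],[-1,1,0,0],[0,-3,1,0],[0,-1,-3,1]] U=[[-5,2,1,-3],[0,2,-1,2],[0,0,-4,4],[0,0,0,5]]

  r1 -= -1·r0 → [0,2,-1,2]
  r2 -= 0·r0 → [0,-6,-1,-2]
  r3 -= 0·r0 → [0,-2,13,-9]
  r2 -= -3·r1 → [0,0,-4,4]
  r3 -= -1·r1 → [0,0,12,-7]
  r3 -= -3·r2 → [0,0,0,5]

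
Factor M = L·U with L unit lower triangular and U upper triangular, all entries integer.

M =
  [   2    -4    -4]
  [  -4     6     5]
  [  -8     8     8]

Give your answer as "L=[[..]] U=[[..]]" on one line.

  r1 -= -2·r0 → [0,-2,-3]
  r2 -= -4·r0 → [0,-8,-8]
  r2 -= 4·r1 → [0,0,4]

L=[[1,0,0],[-2,1,0],[-4,4,1]] U=[[2,-4,-4],[0,-2,-3],[0,0,4]]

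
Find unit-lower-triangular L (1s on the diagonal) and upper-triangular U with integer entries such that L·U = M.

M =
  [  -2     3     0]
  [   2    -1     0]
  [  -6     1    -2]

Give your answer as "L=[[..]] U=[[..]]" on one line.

L=[[1,0,0],[-1,1,0],[3,-4,1]] U=[[-2,3,0],[0,2,0],[0,0,-2]]

  R1 -= -1·R0 → [0,2,0]
  R2 -= 3·R0 → [0,-8,-2]
  R2 -= -4·R1 → [0,0,-2]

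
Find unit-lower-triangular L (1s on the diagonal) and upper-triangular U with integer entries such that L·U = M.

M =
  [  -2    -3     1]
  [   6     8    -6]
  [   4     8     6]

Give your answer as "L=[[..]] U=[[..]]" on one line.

L=[[1,0,0],[-3,1,0],[-2,-2,1]] U=[[-2,-3,1],[0,-1,-3],[0,0,2]]

  R1 -= -3·R0 → [0,-1,-3]
  R2 -= -2·R0 → [0,2,8]
  R2 -= -2·R1 → [0,0,2]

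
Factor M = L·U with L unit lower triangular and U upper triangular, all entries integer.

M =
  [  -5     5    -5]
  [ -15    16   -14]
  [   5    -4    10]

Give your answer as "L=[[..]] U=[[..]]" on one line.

  row1 -= 3·row0 → [0,1,1]
  row2 -= -1·row0 → [0,1,5]
  row2 -= 1·row1 → [0,0,4]

L=[[1,0,0],[3,1,0],[-1,1,1]] U=[[-5,5,-5],[0,1,1],[0,0,4]]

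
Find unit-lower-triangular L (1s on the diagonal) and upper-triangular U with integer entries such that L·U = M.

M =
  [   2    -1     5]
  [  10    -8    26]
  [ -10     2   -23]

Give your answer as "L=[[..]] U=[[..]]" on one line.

  R1 -= 5·R0 → [0,-3,1]
  R2 -= -5·R0 → [0,-3,2]
  R2 -= 1·R1 → [0,0,1]

L=[[1,0,0],[5,1,0],[-5,1,1]] U=[[2,-1,5],[0,-3,1],[0,0,1]]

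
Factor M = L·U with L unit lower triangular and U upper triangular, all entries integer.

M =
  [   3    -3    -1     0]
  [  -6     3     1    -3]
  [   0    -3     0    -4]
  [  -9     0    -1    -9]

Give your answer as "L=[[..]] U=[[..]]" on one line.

  R1 -= -2·R0 → [0,-3,-1,-3]
  R2 -= 0·R0 → [0,-3,0,-4]
  R3 -= -3·R0 → [0,-9,-4,-9]
  R2 -= 1·R1 → [0,0,1,-1]
  R3 -= 3·R1 → [0,0,-1,0]
  R3 -= -1·R2 → [0,0,0,-1]

L=[[1,0,0,0],[-2,1,0,0],[0,1,1,0],[-3,3,-1,1]] U=[[3,-3,-1,0],[0,-3,-1,-3],[0,0,1,-1],[0,0,0,-1]]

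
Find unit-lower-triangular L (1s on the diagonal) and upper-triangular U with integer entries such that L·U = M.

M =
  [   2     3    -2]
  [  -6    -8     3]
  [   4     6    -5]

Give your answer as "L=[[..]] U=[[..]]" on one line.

L=[[1,0,0],[-3,1,0],[2,0,1]] U=[[2,3,-2],[0,1,-3],[0,0,-1]]

  R1 -= -3·R0 → [0,1,-3]
  R2 -= 2·R0 → [0,0,-1]
  R2 -= 0·R1 → [0,0,-1]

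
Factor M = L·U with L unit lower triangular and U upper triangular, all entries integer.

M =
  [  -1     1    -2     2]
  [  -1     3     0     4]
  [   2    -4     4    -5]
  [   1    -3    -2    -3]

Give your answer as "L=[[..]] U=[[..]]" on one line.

L=[[1,0,0,0],[1,1,0,0],[-2,-1,1,0],[-1,-1,-1,1]] U=[[-1,1,-2,2],[0,2,2,2],[0,0,2,1],[0,0,0,2]]

  r1 -= 1·r0 → [0,2,2,2]
  r2 -= -2·r0 → [0,-2,0,-1]
  r3 -= -1·r0 → [0,-2,-4,-1]
  r2 -= -1·r1 → [0,0,2,1]
  r3 -= -1·r1 → [0,0,-2,1]
  r3 -= -1·r2 → [0,0,0,2]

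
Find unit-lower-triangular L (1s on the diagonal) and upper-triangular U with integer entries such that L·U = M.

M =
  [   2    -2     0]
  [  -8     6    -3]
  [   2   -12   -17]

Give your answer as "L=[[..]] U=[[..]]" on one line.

L=[[1,0,0],[-4,1,0],[1,5,1]] U=[[2,-2,0],[0,-2,-3],[0,0,-2]]

  R1 -= -4·R0 → [0,-2,-3]
  R2 -= 1·R0 → [0,-10,-17]
  R2 -= 5·R1 → [0,0,-2]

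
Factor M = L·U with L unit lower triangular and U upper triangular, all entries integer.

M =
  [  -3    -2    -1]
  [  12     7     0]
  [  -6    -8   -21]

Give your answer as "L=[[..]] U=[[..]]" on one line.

L=[[1,0,0],[-4,1,0],[2,4,1]] U=[[-3,-2,-1],[0,-1,-4],[0,0,-3]]

  r1 -= -4·r0 → [0,-1,-4]
  r2 -= 2·r0 → [0,-4,-19]
  r2 -= 4·r1 → [0,0,-3]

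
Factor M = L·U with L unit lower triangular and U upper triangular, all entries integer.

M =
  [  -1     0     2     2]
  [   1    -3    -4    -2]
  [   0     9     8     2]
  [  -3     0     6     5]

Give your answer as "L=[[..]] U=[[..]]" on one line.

L=[[1,0,0,0],[-1,1,0,0],[0,-3,1,0],[3,0,0,1]] U=[[-1,0,2,2],[0,-3,-2,0],[0,0,2,2],[0,0,0,-1]]

  row1 -= -1·row0 → [0,-3,-2,0]
  row2 -= 0·row0 → [0,9,8,2]
  row3 -= 3·row0 → [0,0,0,-1]
  row2 -= -3·row1 → [0,0,2,2]
  row3 -= 0·row1 → [0,0,0,-1]
  row3 -= 0·row2 → [0,0,0,-1]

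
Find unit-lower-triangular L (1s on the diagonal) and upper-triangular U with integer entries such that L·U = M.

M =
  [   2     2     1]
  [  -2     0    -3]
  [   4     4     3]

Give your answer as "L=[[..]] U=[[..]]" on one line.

L=[[1,0,0],[-1,1,0],[2,0,1]] U=[[2,2,1],[0,2,-2],[0,0,1]]

  R1 -= -1·R0 → [0,2,-2]
  R2 -= 2·R0 → [0,0,1]
  R2 -= 0·R1 → [0,0,1]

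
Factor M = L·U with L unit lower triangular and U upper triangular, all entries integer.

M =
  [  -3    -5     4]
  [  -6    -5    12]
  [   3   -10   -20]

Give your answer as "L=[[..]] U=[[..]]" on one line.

L=[[1,0,0],[2,1,0],[-1,-3,1]] U=[[-3,-5,4],[0,5,4],[0,0,-4]]

  row1 -= 2·row0 → [0,5,4]
  row2 -= -1·row0 → [0,-15,-16]
  row2 -= -3·row1 → [0,0,-4]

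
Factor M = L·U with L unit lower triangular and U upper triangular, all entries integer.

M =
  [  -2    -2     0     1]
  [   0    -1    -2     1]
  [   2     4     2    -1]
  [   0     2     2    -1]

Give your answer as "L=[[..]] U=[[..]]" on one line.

L=[[1,0,0,0],[0,1,0,0],[-1,-2,1,0],[0,-2,1,1]] U=[[-2,-2,0,1],[0,-1,-2,1],[0,0,-2,2],[0,0,0,-1]]

  R1 -= 0·R0 → [0,-1,-2,1]
  R2 -= -1·R0 → [0,2,2,0]
  R3 -= 0·R0 → [0,2,2,-1]
  R2 -= -2·R1 → [0,0,-2,2]
  R3 -= -2·R1 → [0,0,-2,1]
  R3 -= 1·R2 → [0,0,0,-1]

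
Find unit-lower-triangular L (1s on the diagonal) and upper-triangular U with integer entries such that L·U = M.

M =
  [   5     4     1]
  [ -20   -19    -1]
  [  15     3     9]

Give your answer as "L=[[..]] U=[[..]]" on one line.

  r1 -= -4·r0 → [0,-3,3]
  r2 -= 3·r0 → [0,-9,6]
  r2 -= 3·r1 → [0,0,-3]

L=[[1,0,0],[-4,1,0],[3,3,1]] U=[[5,4,1],[0,-3,3],[0,0,-3]]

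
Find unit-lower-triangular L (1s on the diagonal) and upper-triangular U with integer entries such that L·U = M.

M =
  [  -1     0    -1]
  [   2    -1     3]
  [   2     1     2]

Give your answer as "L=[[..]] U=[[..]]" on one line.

  row1 -= -2·row0 → [0,-1,1]
  row2 -= -2·row0 → [0,1,0]
  row2 -= -1·row1 → [0,0,1]

L=[[1,0,0],[-2,1,0],[-2,-1,1]] U=[[-1,0,-1],[0,-1,1],[0,0,1]]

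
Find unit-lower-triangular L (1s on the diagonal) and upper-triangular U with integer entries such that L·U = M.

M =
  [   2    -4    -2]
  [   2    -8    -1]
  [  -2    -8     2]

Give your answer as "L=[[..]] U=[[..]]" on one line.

L=[[1,0,0],[1,1,0],[-1,3,1]] U=[[2,-4,-2],[0,-4,1],[0,0,-3]]

  row1 -= 1·row0 → [0,-4,1]
  row2 -= -1·row0 → [0,-12,0]
  row2 -= 3·row1 → [0,0,-3]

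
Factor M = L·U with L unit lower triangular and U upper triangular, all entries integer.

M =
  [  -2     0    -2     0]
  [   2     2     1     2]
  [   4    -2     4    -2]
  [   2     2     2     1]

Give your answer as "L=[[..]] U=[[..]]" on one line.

  R1 -= -1·R0 → [0,2,-1,2]
  R2 -= -2·R0 → [0,-2,0,-2]
  R3 -= -1·R0 → [0,2,0,1]
  R2 -= -1·R1 → [0,0,-1,0]
  R3 -= 1·R1 → [0,0,1,-1]
  R3 -= -1·R2 → [0,0,0,-1]

L=[[1,0,0,0],[-1,1,0,0],[-2,-1,1,0],[-1,1,-1,1]] U=[[-2,0,-2,0],[0,2,-1,2],[0,0,-1,0],[0,0,0,-1]]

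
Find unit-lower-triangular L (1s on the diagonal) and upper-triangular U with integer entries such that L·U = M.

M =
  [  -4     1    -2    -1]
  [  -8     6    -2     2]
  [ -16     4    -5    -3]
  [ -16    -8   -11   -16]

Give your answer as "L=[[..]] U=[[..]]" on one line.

L=[[1,0,0,0],[2,1,0,0],[4,0,1,0],[4,-3,1,1]] U=[[-4,1,-2,-1],[0,4,2,4],[0,0,3,1],[0,0,0,-1]]

  R1 -= 2·R0 → [0,4,2,4]
  R2 -= 4·R0 → [0,0,3,1]
  R3 -= 4·R0 → [0,-12,-3,-12]
  R2 -= 0·R1 → [0,0,3,1]
  R3 -= -3·R1 → [0,0,3,0]
  R3 -= 1·R2 → [0,0,0,-1]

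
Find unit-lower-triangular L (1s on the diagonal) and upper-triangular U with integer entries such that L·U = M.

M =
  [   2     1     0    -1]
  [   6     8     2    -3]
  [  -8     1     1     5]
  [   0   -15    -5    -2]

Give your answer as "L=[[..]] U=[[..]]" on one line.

L=[[1,0,0,0],[3,1,0,0],[-4,1,1,0],[0,-3,-1,1]] U=[[2,1,0,-1],[0,5,2,0],[0,0,-1,1],[0,0,0,-1]]

  r1 -= 3·r0 → [0,5,2,0]
  r2 -= -4·r0 → [0,5,1,1]
  r3 -= 0·r0 → [0,-15,-5,-2]
  r2 -= 1·r1 → [0,0,-1,1]
  r3 -= -3·r1 → [0,0,1,-2]
  r3 -= -1·r2 → [0,0,0,-1]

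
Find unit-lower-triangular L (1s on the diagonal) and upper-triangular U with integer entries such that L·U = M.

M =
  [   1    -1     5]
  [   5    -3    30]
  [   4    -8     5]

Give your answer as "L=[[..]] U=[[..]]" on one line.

  row1 -= 5·row0 → [0,2,5]
  row2 -= 4·row0 → [0,-4,-15]
  row2 -= -2·row1 → [0,0,-5]

L=[[1,0,0],[5,1,0],[4,-2,1]] U=[[1,-1,5],[0,2,5],[0,0,-5]]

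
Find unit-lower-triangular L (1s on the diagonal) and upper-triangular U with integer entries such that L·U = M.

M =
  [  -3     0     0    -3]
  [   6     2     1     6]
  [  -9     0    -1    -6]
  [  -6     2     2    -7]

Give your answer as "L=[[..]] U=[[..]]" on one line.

  r1 -= -2·r0 → [0,2,1,0]
  r2 -= 3·r0 → [0,0,-1,3]
  r3 -= 2·r0 → [0,2,2,-1]
  r2 -= 0·r1 → [0,0,-1,3]
  r3 -= 1·r1 → [0,0,1,-1]
  r3 -= -1·r2 → [0,0,0,2]

L=[[1,0,0,0],[-2,1,0,0],[3,0,1,0],[2,1,-1,1]] U=[[-3,0,0,-3],[0,2,1,0],[0,0,-1,3],[0,0,0,2]]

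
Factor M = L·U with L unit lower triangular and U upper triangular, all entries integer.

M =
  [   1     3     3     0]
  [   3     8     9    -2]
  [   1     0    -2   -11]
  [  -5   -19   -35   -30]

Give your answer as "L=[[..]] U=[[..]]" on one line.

  r1 -= 3·r0 → [0,-1,0,-2]
  r2 -= 1·r0 → [0,-3,-5,-11]
  r3 -= -5·r0 → [0,-4,-20,-30]
  r2 -= 3·r1 → [0,0,-5,-5]
  r3 -= 4·r1 → [0,0,-20,-22]
  r3 -= 4·r2 → [0,0,0,-2]

L=[[1,0,0,0],[3,1,0,0],[1,3,1,0],[-5,4,4,1]] U=[[1,3,3,0],[0,-1,0,-2],[0,0,-5,-5],[0,0,0,-2]]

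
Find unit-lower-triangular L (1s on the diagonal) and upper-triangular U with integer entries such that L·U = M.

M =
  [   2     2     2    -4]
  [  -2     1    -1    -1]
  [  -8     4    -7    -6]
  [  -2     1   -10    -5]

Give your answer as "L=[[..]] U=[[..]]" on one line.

  r1 -= -1·r0 → [0,3,1,-5]
  r2 -= -4·r0 → [0,12,1,-22]
  r3 -= -1·r0 → [0,3,-8,-9]
  r2 -= 4·r1 → [0,0,-3,-2]
  r3 -= 1·r1 → [0,0,-9,-4]
  r3 -= 3·r2 → [0,0,0,2]

L=[[1,0,0,0],[-1,1,0,0],[-4,4,1,0],[-1,1,3,1]] U=[[2,2,2,-4],[0,3,1,-5],[0,0,-3,-2],[0,0,0,2]]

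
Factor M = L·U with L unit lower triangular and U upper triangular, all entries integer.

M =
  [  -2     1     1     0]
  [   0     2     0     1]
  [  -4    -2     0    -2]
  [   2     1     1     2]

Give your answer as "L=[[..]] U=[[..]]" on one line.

L=[[1,0,0,0],[0,1,0,0],[2,-2,1,0],[-1,1,-1,1]] U=[[-2,1,1,0],[0,2,0,1],[0,0,-2,0],[0,0,0,1]]

  R1 -= 0·R0 → [0,2,0,1]
  R2 -= 2·R0 → [0,-4,-2,-2]
  R3 -= -1·R0 → [0,2,2,2]
  R2 -= -2·R1 → [0,0,-2,0]
  R3 -= 1·R1 → [0,0,2,1]
  R3 -= -1·R2 → [0,0,0,1]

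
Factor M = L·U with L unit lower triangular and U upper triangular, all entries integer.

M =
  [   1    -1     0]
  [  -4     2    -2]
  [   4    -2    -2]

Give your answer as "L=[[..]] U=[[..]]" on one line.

L=[[1,0,0],[-4,1,0],[4,-1,1]] U=[[1,-1,0],[0,-2,-2],[0,0,-4]]

  r1 -= -4·r0 → [0,-2,-2]
  r2 -= 4·r0 → [0,2,-2]
  r2 -= -1·r1 → [0,0,-4]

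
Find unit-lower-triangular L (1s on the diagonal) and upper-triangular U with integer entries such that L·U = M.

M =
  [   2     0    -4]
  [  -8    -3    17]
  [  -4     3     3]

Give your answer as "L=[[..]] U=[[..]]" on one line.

  r1 -= -4·r0 → [0,-3,1]
  r2 -= -2·r0 → [0,3,-5]
  r2 -= -1·r1 → [0,0,-4]

L=[[1,0,0],[-4,1,0],[-2,-1,1]] U=[[2,0,-4],[0,-3,1],[0,0,-4]]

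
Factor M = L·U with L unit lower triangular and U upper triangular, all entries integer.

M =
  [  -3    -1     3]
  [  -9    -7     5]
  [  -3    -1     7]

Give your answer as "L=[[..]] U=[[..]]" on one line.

  r1 -= 3·r0 → [0,-4,-4]
  r2 -= 1·r0 → [0,0,4]
  r2 -= 0·r1 → [0,0,4]

L=[[1,0,0],[3,1,0],[1,0,1]] U=[[-3,-1,3],[0,-4,-4],[0,0,4]]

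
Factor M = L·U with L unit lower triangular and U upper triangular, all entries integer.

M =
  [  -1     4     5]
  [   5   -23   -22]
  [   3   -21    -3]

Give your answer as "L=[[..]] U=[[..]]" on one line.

  R1 -= -5·R0 → [0,-3,3]
  R2 -= -3·R0 → [0,-9,12]
  R2 -= 3·R1 → [0,0,3]

L=[[1,0,0],[-5,1,0],[-3,3,1]] U=[[-1,4,5],[0,-3,3],[0,0,3]]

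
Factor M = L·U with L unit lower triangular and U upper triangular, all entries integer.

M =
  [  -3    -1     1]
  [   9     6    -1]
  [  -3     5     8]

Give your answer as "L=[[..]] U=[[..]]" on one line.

  row1 -= -3·row0 → [0,3,2]
  row2 -= 1·row0 → [0,6,7]
  row2 -= 2·row1 → [0,0,3]

L=[[1,0,0],[-3,1,0],[1,2,1]] U=[[-3,-1,1],[0,3,2],[0,0,3]]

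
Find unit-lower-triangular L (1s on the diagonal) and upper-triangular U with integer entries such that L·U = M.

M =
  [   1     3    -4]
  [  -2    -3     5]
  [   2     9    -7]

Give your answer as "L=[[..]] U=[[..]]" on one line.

L=[[1,0,0],[-2,1,0],[2,1,1]] U=[[1,3,-4],[0,3,-3],[0,0,4]]

  r1 -= -2·r0 → [0,3,-3]
  r2 -= 2·r0 → [0,3,1]
  r2 -= 1·r1 → [0,0,4]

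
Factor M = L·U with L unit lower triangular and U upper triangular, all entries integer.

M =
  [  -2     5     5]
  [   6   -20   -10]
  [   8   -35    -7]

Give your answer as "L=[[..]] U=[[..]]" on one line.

L=[[1,0,0],[-3,1,0],[-4,3,1]] U=[[-2,5,5],[0,-5,5],[0,0,-2]]

  R1 -= -3·R0 → [0,-5,5]
  R2 -= -4·R0 → [0,-15,13]
  R2 -= 3·R1 → [0,0,-2]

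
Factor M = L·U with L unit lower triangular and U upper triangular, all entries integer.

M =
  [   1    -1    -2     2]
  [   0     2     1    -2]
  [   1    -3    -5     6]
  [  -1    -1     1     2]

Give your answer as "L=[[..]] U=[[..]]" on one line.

L=[[1,0,0,0],[0,1,0,0],[1,-1,1,0],[-1,-1,0,1]] U=[[1,-1,-2,2],[0,2,1,-2],[0,0,-2,2],[0,0,0,2]]

  R1 -= 0·R0 → [0,2,1,-2]
  R2 -= 1·R0 → [0,-2,-3,4]
  R3 -= -1·R0 → [0,-2,-1,4]
  R2 -= -1·R1 → [0,0,-2,2]
  R3 -= -1·R1 → [0,0,0,2]
  R3 -= 0·R2 → [0,0,0,2]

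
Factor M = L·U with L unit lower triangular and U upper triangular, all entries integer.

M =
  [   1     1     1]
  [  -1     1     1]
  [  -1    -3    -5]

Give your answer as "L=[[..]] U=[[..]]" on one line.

  R1 -= -1·R0 → [0,2,2]
  R2 -= -1·R0 → [0,-2,-4]
  R2 -= -1·R1 → [0,0,-2]

L=[[1,0,0],[-1,1,0],[-1,-1,1]] U=[[1,1,1],[0,2,2],[0,0,-2]]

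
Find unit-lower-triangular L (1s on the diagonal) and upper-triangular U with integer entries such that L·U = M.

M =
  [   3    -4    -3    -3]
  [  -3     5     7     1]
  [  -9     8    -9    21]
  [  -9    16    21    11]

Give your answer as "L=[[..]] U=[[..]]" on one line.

L=[[1,0,0,0],[-1,1,0,0],[-3,-4,1,0],[-3,4,2,1]] U=[[3,-4,-3,-3],[0,1,4,-2],[0,0,-2,4],[0,0,0,2]]

  R1 -= -1·R0 → [0,1,4,-2]
  R2 -= -3·R0 → [0,-4,-18,12]
  R3 -= -3·R0 → [0,4,12,2]
  R2 -= -4·R1 → [0,0,-2,4]
  R3 -= 4·R1 → [0,0,-4,10]
  R3 -= 2·R2 → [0,0,0,2]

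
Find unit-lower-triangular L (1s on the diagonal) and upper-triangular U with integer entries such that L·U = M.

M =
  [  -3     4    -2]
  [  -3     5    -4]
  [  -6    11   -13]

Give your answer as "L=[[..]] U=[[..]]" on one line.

  r1 -= 1·r0 → [0,1,-2]
  r2 -= 2·r0 → [0,3,-9]
  r2 -= 3·r1 → [0,0,-3]

L=[[1,0,0],[1,1,0],[2,3,1]] U=[[-3,4,-2],[0,1,-2],[0,0,-3]]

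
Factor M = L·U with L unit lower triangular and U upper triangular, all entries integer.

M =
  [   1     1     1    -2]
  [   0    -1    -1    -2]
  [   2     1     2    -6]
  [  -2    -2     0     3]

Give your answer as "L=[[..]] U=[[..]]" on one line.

  R1 -= 0·R0 → [0,-1,-1,-2]
  R2 -= 2·R0 → [0,-1,0,-2]
  R3 -= -2·R0 → [0,0,2,-1]
  R2 -= 1·R1 → [0,0,1,0]
  R3 -= 0·R1 → [0,0,2,-1]
  R3 -= 2·R2 → [0,0,0,-1]

L=[[1,0,0,0],[0,1,0,0],[2,1,1,0],[-2,0,2,1]] U=[[1,1,1,-2],[0,-1,-1,-2],[0,0,1,0],[0,0,0,-1]]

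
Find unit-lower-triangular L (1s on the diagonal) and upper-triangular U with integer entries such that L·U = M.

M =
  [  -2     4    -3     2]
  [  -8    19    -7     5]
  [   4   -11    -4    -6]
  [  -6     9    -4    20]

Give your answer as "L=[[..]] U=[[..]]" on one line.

  R1 -= 4·R0 → [0,3,5,-3]
  R2 -= -2·R0 → [0,-3,-10,-2]
  R3 -= 3·R0 → [0,-3,5,14]
  R2 -= -1·R1 → [0,0,-5,-5]
  R3 -= -1·R1 → [0,0,10,11]
  R3 -= -2·R2 → [0,0,0,1]

L=[[1,0,0,0],[4,1,0,0],[-2,-1,1,0],[3,-1,-2,1]] U=[[-2,4,-3,2],[0,3,5,-3],[0,0,-5,-5],[0,0,0,1]]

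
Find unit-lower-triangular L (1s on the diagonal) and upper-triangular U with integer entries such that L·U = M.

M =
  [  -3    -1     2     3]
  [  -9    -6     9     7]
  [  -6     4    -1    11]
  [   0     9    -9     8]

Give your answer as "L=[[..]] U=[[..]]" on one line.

L=[[1,0,0,0],[3,1,0,0],[2,-2,1,0],[0,-3,0,1]] U=[[-3,-1,2,3],[0,-3,3,-2],[0,0,1,1],[0,0,0,2]]

  row1 -= 3·row0 → [0,-3,3,-2]
  row2 -= 2·row0 → [0,6,-5,5]
  row3 -= 0·row0 → [0,9,-9,8]
  row2 -= -2·row1 → [0,0,1,1]
  row3 -= -3·row1 → [0,0,0,2]
  row3 -= 0·row2 → [0,0,0,2]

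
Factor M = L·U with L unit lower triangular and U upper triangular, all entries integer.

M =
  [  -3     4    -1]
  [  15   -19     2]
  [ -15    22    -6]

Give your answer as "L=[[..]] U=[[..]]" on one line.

L=[[1,0,0],[-5,1,0],[5,2,1]] U=[[-3,4,-1],[0,1,-3],[0,0,5]]

  row1 -= -5·row0 → [0,1,-3]
  row2 -= 5·row0 → [0,2,-1]
  row2 -= 2·row1 → [0,0,5]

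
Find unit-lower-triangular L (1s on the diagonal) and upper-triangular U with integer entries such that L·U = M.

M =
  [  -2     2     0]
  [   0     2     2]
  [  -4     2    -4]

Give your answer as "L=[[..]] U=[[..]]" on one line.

  R1 -= 0·R0 → [0,2,2]
  R2 -= 2·R0 → [0,-2,-4]
  R2 -= -1·R1 → [0,0,-2]

L=[[1,0,0],[0,1,0],[2,-1,1]] U=[[-2,2,0],[0,2,2],[0,0,-2]]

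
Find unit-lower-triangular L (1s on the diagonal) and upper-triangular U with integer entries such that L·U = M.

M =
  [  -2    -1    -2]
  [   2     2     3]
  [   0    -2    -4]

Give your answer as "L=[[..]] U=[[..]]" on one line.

L=[[1,0,0],[-1,1,0],[0,-2,1]] U=[[-2,-1,-2],[0,1,1],[0,0,-2]]

  row1 -= -1·row0 → [0,1,1]
  row2 -= 0·row0 → [0,-2,-4]
  row2 -= -2·row1 → [0,0,-2]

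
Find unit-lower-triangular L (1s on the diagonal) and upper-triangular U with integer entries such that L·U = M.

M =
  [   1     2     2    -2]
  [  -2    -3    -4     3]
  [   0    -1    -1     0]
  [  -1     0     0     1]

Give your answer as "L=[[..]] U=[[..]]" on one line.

  row1 -= -2·row0 → [0,1,0,-1]
  row2 -= 0·row0 → [0,-1,-1,0]
  row3 -= -1·row0 → [0,2,2,-1]
  row2 -= -1·row1 → [0,0,-1,-1]
  row3 -= 2·row1 → [0,0,2,1]
  row3 -= -2·row2 → [0,0,0,-1]

L=[[1,0,0,0],[-2,1,0,0],[0,-1,1,0],[-1,2,-2,1]] U=[[1,2,2,-2],[0,1,0,-1],[0,0,-1,-1],[0,0,0,-1]]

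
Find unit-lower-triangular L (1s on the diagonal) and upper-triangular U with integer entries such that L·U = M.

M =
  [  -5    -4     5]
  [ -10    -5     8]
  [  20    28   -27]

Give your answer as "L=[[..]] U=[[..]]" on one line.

  R1 -= 2·R0 → [0,3,-2]
  R2 -= -4·R0 → [0,12,-7]
  R2 -= 4·R1 → [0,0,1]

L=[[1,0,0],[2,1,0],[-4,4,1]] U=[[-5,-4,5],[0,3,-2],[0,0,1]]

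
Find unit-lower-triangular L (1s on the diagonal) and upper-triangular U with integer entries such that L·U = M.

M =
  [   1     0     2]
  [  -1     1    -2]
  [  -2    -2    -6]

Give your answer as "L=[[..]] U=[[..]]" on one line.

L=[[1,0,0],[-1,1,0],[-2,-2,1]] U=[[1,0,2],[0,1,0],[0,0,-2]]

  R1 -= -1·R0 → [0,1,0]
  R2 -= -2·R0 → [0,-2,-2]
  R2 -= -2·R1 → [0,0,-2]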